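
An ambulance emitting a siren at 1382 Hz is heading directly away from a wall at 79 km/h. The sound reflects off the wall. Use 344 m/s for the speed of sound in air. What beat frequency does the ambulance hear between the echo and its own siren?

166 Hz

79 km/h = 21.94 m/s.
The wall receives the sound from a moving source: f₁ = f₀ · v/(v + v_e) = 1382 × 344/365.94 ≈ 1299.1 Hz.
On the return leg the ambulance is a moving observer: f₂ = f₁ · (v − v_e)/v = 1299.1 × 322.06/344 ≈ 1216.3 Hz.
Equivalently f₂ = f₀ · (v − v_e)/(v + v_e).
Beat against the emitted tone: |f₂ − f₀| = 2v_e·f₀/(v + v_e) = 2 × 21.94 × 1382/365.94 ≈ 166 Hz.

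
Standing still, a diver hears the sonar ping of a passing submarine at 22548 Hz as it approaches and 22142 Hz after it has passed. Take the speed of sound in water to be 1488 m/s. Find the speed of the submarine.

f₁/f₂ = (v + v_s)/(v − v_s), so v_s = v · (f₁ − f₂)/(f₁ + f₂).
v_s = 1488 × (22548 − 22142)/(22548 + 22142) = 1488 × 406/44690 ≈ 13.5 m/s.

13.5 m/s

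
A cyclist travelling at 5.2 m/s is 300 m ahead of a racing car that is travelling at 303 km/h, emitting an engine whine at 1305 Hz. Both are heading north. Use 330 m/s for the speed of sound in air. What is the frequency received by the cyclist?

1724 Hz

303 km/h = 84.17 m/s.
The cyclist is ahead, so the racing car is moving toward it while the cyclist is moving away from the racing car.
General Doppler shift: f' = f · (v − v_o)/(v − v_s).
f' = 1305 × (330 − 5.2)/(330 − 84.17) = 1305 × 324.8/245.83 ≈ 1724 Hz.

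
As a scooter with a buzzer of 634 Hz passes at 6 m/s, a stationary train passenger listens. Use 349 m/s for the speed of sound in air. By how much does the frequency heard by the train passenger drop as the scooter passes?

21.8 Hz

Approaching: f₁ = f · v/(v − v_s) = 634 × 349/343 ≈ 645.1 Hz.
Receding: f₂ = f · v/(v + v_s) = 634 × 349/355 ≈ 623.3 Hz.
Drop: f₁ − f₂ = 2f·v·v_s/(v² − v_s²) = 2 × 634 × 349 × 6/(349² − 6²) ≈ 21.8 Hz.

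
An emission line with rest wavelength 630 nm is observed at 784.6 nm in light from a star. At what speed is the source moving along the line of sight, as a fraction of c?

0.216c

λ'/λ₀ = 1.2454 > 1 (redshift), so the source is receding.
λ'/λ₀ = √((1 + β)/(1 − β)) for a receding source ⇒ β = (r² − 1)/(r² + 1) with r = λ'/λ₀.
β = (1.5510 − 1)/(1.5510 + 1) ≈ 0.216.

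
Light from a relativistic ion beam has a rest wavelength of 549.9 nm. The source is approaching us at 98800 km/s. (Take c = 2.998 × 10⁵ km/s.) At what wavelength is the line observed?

390.5 nm

β = v/c = 98800/299800 = 0.3296.
Relativistic Doppler for wavelength: λ' = λ₀ · √((1 − β)/(1 + β)).
λ' = 549.9 × √(0.6704/1.3296) = 549.9 × 0.71012 ≈ 390.5 nm.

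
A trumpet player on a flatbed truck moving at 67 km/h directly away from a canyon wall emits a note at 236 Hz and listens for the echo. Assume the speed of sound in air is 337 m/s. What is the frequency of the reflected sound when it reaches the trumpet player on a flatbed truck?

211 Hz

67 km/h = 18.61 m/s.
The canyon wall receives the sound from a moving source: f₁ = f₀ · v/(v + v_e) = 236 × 337/355.61 ≈ 224 Hz.
On the return leg the trumpet player on a flatbed truck is a moving observer: f₂ = f₁ · (v − v_e)/v = 224 × 318.39/337 ≈ 211 Hz.
Equivalently f₂ = f₀ · (v − v_e)/(v + v_e).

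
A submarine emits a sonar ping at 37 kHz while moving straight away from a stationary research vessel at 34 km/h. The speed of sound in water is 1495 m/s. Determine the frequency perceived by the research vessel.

34 km/h = 9.444 m/s.
With the source moving away from a stationary observer, f' = f · v/(v + v_s).
f' = 37 × 1495/(1495 + 9.444) = 37 × 1495/1504 ≈ 36.8 kHz.

36.8 kHz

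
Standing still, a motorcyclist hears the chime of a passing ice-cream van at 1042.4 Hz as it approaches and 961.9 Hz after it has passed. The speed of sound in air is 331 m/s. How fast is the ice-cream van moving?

f₁/f₂ = (v + v_s)/(v − v_s), so v_s = v · (f₁ − f₂)/(f₁ + f₂).
v_s = 331 × (1042.4 − 961.9)/(1042.4 + 961.9) = 331 × 80.5/2004.3 ≈ 13.3 m/s.

13.3 m/s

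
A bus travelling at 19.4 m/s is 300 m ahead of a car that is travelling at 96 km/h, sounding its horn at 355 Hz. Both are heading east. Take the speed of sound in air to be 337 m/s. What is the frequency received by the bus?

363 Hz

96 km/h = 26.67 m/s.
The bus is ahead, so the car is moving toward it while the bus is moving away from the car.
Both move, so f' = f · (v − v_o)/(v − v_s).
f' = 355 × (337 − 19.4)/(337 − 26.67) = 355 × 317.6/310.33 ≈ 363 Hz.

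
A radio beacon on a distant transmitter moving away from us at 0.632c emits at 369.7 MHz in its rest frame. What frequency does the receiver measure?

175.6 MHz

Relativistic Doppler for frequency: f' = f₀ · √((1 − β)/(1 + β)).
f' = 369.7 × √(0.3680/1.6320) = 369.7 × 0.47486 ≈ 175.6 MHz.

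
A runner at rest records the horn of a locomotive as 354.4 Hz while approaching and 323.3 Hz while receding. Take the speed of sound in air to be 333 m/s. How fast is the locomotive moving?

f₁/f₂ = (v + v_s)/(v − v_s), so v_s = v · (f₁ − f₂)/(f₁ + f₂).
v_s = 333 × (354.4 − 323.3)/(354.4 + 323.3) = 333 × 31.1/677.7 ≈ 15.3 m/s.

15.3 m/s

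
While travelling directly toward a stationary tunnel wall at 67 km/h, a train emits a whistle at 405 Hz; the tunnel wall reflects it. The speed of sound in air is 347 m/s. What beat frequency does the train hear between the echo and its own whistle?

45.9 Hz

67 km/h = 18.61 m/s.
The tunnel wall receives the sound from a moving source: f₁ = f₀ · v/(v − v_e) = 405 × 347/328.39 ≈ 428.0 Hz.
On the return leg the train is a moving observer: f₂ = f₁ · (v + v_e)/v = 428.0 × 365.61/347 ≈ 450.9 Hz.
Beat against the emitted tone: |f₂ − f₀| = 2v_e·f₀/(v − v_e) = 2 × 18.61 × 405/328.39 ≈ 45.9 Hz.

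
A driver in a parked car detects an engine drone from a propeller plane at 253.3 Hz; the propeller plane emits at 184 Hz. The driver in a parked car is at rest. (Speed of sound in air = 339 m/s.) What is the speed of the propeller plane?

93 m/s

f' > f, so the propeller plane is approaching.
f' = f · v/(v − v_s) ⇒ v_s = v · |1 − f/f'|.
v_s = 339 × |1 − 184/253.3| = 339 × 0.2736 ≈ 93 m/s.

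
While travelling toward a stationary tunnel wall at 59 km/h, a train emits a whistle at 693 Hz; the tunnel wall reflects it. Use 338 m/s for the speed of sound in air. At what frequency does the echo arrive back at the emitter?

764 Hz

59 km/h = 16.39 m/s.
The tunnel wall receives the sound from a moving source: f₁ = f₀ · v/(v − v_e) = 693 × 338/321.61 ≈ 728 Hz.
On the return leg the train is a moving observer: f₂ = f₁ · (v + v_e)/v = 728 × 354.39/338 ≈ 764 Hz.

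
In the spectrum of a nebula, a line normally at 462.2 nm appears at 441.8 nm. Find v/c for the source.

λ'/λ₀ = 0.9559 < 1 (blueshift), so the source is approaching.
λ'/λ₀ = √((1 − β)/(1 + β)) for an approaching source ⇒ β = (1 − r²)/(1 + r²) with r = λ'/λ₀.
β = (1 − 0.9137)/(1 + 0.9137) ≈ 0.045.

0.045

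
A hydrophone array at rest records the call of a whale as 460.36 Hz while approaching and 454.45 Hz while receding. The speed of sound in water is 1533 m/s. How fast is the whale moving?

f₁/f₂ = (v + v_s)/(v − v_s), so v_s = v · (f₁ − f₂)/(f₁ + f₂).
v_s = 1533 × (460.36 − 454.45)/(460.36 + 454.45) = 1533 × 5.91/914.81 ≈ 9.9 m/s.

9.9 m/s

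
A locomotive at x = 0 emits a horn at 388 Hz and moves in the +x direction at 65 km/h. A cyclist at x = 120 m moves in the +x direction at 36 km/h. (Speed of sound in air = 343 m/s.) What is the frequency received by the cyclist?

65 km/h = 18.06 m/s; 36 km/h = 10 m/s.
The observer lies on the +x side, so the source is heading toward the observer and the observer is heading away from the source.
Both move, so f' = f · (v − v_o)/(v − v_s).
f' = 388 × (343 − 10)/(343 − 18.06) = 388 × 333/324.94 ≈ 398 Hz.

398 Hz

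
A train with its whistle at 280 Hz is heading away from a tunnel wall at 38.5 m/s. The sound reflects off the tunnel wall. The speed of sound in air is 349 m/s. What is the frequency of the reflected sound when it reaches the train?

224 Hz

The tunnel wall receives the sound from a moving source: f₁ = f₀ · v/(v + v_e) = 280 × 349/387.5 ≈ 252 Hz.
On the return leg the train is a moving observer: f₂ = f₁ · (v − v_e)/v = 252 × 310.5/349 ≈ 224 Hz.
Equivalently f₂ = f₀ · (v − v_e)/(v + v_e).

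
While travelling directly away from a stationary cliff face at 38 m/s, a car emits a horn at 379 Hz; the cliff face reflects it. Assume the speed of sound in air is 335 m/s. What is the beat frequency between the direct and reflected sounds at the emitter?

The cliff face receives the sound from a moving source: f₁ = f₀ · v/(v + v_e) = 379 × 335/373 ≈ 340.4 Hz.
On the return leg the car is a moving observer: f₂ = f₁ · (v − v_e)/v = 340.4 × 297/335 ≈ 301.8 Hz.
Equivalently f₂ = f₀ · (v − v_e)/(v + v_e).
Beat against the emitted tone: |f₂ − f₀| = 2v_e·f₀/(v + v_e) = 2 × 38 × 379/373 ≈ 77 Hz.

77 Hz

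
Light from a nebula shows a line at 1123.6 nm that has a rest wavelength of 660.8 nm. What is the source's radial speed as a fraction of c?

λ'/λ₀ = 1.7004 > 1 (redshift), so the source is receding.
λ'/λ₀ = √((1 + β)/(1 − β)) for a receding source ⇒ β = (r² − 1)/(r² + 1) with r = λ'/λ₀.
β = (2.8912 − 1)/(2.8912 + 1) ≈ 0.486.

0.486c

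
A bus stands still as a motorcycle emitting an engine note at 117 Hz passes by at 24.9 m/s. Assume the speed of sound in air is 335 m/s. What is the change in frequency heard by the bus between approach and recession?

17.5 Hz

Approaching: f₁ = f · v/(v − v_s) = 117 × 335/310.1 ≈ 126.4 Hz.
Receding: f₂ = f · v/(v + v_s) = 117 × 335/359.9 ≈ 108.9 Hz.
Drop: f₁ − f₂ = 2f·v·v_s/(v² − v_s²) = 2 × 117 × 335 × 24.9/(335² − 24.9²) ≈ 17.5 Hz.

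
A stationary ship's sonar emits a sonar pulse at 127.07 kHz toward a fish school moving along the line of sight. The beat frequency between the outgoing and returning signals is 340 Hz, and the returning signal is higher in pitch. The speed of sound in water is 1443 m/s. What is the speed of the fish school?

1.93 m/s

Double Doppler shift off a moving reflector: f₂ = f₀ · (v + u)/(v − u) (u > 0 toward emitter).
Returning signal is higher, so f₂ = f₀ + Δf = 127070 + 340 = 127410 Hz.
Rearranging, u = v · (f₂ − f₀)/(f₂ + f₀) = 1443 × 340/254480 ≈ 1.93 m/s.
So the fish school is moving at 1.93 m/s toward the emitter.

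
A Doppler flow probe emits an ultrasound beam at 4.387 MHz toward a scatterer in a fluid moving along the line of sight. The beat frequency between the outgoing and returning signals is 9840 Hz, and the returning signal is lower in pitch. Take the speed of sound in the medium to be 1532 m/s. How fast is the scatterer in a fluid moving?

1.72 m/s

Double Doppler shift off a moving reflector: f₂ = f₀ · (v + u)/(v − u) (u > 0 toward emitter).
Returning signal is lower, so f₂ = f₀ − Δf = 4387000 − 9840 = 4377160 Hz.
Rearranging, u = v · (f₂ − f₀)/(f₂ + f₀) = 1532 × -9840/8764160 ≈ -1.72 m/s.
So the scatterer in a fluid is moving at 1.72 m/s away from the emitter.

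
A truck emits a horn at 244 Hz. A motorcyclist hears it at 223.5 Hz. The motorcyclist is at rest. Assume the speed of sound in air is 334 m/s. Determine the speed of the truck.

31 m/s

f' < f, so the truck is receding.
f' = f · v/(v + v_s) ⇒ v_s = v · |1 − f/f'|.
v_s = 334 × |1 − 244/223.5| = 334 × 0.09172 ≈ 31 m/s.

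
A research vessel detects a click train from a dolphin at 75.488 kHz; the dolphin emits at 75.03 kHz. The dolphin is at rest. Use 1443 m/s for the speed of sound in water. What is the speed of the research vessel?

f' > f, so the research vessel is approaching.
f' = f · (v + v_o)/v ⇒ v_o = v · |f'/f − 1|.
v_o = 1443 × |75.488/75.03 − 1| = 1443 × 0.006104 ≈ 8.8 m/s.

8.8 m/s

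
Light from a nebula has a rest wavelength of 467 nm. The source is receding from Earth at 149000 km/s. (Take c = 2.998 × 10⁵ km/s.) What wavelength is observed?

β = v/c = 149000/299800 = 0.4970.
Relativistic Doppler for wavelength: λ' = λ₀ · √((1 + β)/(1 − β)).
λ' = 467 × √(1.4970/0.5030) = 467 × 1.72515 ≈ 805.6 nm.

805.6 nm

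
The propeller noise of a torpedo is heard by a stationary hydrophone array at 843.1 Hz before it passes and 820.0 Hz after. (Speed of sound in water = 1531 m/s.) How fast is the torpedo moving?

f₁/f₂ = (v + v_s)/(v − v_s), so v_s = v · (f₁ − f₂)/(f₁ + f₂).
v_s = 1531 × (843.1 − 820.0)/(843.1 + 820.0) = 1531 × 23.1/1663.1 ≈ 21.3 m/s.

21.3 m/s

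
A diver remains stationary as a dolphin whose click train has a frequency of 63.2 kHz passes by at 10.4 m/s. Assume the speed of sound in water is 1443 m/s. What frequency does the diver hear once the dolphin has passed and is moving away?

62.7 kHz

Receding: f₂ = f · v/(v + v_s) = 63.2 × 1443/1453.4 ≈ 62.7 kHz.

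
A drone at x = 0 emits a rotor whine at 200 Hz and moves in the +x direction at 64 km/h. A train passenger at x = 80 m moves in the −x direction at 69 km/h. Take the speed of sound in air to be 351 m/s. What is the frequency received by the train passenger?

222 Hz

64 km/h = 17.78 m/s; 69 km/h = 19.17 m/s.
The observer lies on the +x side, so the source is heading toward the observer and the observer is heading toward the source.
General Doppler shift: f' = f · (v + v_o)/(v − v_s).
f' = 200 × (351 + 19.17)/(351 − 17.78) = 200 × 370.17/333.22 ≈ 222 Hz.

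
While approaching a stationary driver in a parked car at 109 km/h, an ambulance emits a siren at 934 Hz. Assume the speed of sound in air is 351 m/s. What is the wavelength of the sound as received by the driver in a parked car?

109 km/h = 30.28 m/s.
With the source moving toward a stationary observer, f' = f · v/(v − v_s).
f' = 934 × 351/(351 − 30.28) ≈ 1022 Hz.
λ' = v/f' = 351/1022.17 ≈ 34.3 cm.

34.3 cm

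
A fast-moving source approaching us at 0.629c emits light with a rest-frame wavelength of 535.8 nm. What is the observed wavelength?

255.7 nm

Relativistic Doppler for wavelength: λ' = λ₀ · √((1 − β)/(1 + β)).
λ' = 535.8 × √(0.3710/1.6290) = 535.8 × 0.47723 ≈ 255.7 nm.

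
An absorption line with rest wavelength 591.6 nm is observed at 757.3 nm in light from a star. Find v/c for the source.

0.242c

λ'/λ₀ = 1.2801 > 1 (redshift), so the source is receding.
λ'/λ₀ = √((1 + β)/(1 − β)) for a receding source ⇒ β = (r² − 1)/(r² + 1) with r = λ'/λ₀.
β = (1.6386 − 1)/(1.6386 + 1) ≈ 0.242.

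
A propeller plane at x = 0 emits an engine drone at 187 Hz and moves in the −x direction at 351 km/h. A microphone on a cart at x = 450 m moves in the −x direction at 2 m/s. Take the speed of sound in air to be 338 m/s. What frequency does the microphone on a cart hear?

146 Hz

351 km/h = 97.5 m/s.
The observer lies on the +x side, so the source is heading away from the observer and the observer is heading toward the source.
With source receding and observer approaching, f' = f · (v + v_o)/(v + v_s).
f' = 187 × (338 + 2)/(338 + 97.5) = 187 × 340/435.5 ≈ 146 Hz.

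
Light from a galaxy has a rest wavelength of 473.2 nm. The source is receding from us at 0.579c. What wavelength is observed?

916.4 nm

Relativistic Doppler for wavelength: λ' = λ₀ · √((1 + β)/(1 − β)).
λ' = 473.2 × √(1.5790/0.4210) = 473.2 × 1.93664 ≈ 916.4 nm.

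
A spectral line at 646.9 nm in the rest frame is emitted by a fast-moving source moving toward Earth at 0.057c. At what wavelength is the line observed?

Relativistic Doppler for wavelength: λ' = λ₀ · √((1 − β)/(1 + β)).
λ' = 646.9 × √(0.9430/1.0570) = 646.9 × 0.94454 ≈ 611.0 nm.

611.0 nm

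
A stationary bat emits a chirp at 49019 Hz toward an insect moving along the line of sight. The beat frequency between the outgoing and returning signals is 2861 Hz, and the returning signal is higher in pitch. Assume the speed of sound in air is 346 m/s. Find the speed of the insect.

Double Doppler shift off a moving reflector: f₂ = f₀ · (v + u)/(v − u) (u > 0 toward emitter).
Returning signal is higher, so f₂ = f₀ + Δf = 49019 + 2861 = 51880 Hz.
Rearranging, u = v · (f₂ − f₀)/(f₂ + f₀) = 346 × 2861/100899 ≈ 9.8 m/s.
So the insect is moving at 9.8 m/s toward the emitter.

9.8 m/s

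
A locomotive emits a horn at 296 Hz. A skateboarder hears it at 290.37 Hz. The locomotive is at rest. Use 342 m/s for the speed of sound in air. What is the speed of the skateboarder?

f' < f, so the skateboarder is receding.
f' = f · (v − v_o)/v ⇒ v_o = v · |f'/f − 1|.
v_o = 342 × |290.37/296 − 1| = 342 × 0.01902 ≈ 6.5 m/s.

6.5 m/s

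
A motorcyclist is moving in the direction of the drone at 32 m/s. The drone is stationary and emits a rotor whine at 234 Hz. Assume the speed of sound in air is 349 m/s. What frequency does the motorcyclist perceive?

Only the observer moves, toward the source, so f' = f · (v + v_o)/v.
f' = 234 × (349 + 32)/349 = 234 × 381/349 ≈ 255 Hz.

255 Hz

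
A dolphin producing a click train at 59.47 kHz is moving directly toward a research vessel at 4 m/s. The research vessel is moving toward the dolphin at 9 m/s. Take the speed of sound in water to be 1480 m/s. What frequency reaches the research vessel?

60.0 kHz

Both move, so f' = f · (v + v_o)/(v − v_s).
f' = 59.47 × (1480 + 9)/(1480 − 4) = 59.47 × 1489/1476 ≈ 60.0 kHz.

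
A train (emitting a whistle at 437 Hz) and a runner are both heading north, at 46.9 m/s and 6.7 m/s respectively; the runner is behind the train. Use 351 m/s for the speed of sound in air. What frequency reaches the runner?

393 Hz

The runner is behind, so the train is moving away from it while the runner is moving toward the train.
With source receding and observer approaching, f' = f · (v + v_o)/(v + v_s).
f' = 437 × (351 + 6.7)/(351 + 46.9) = 437 × 357.7/397.9 ≈ 393 Hz.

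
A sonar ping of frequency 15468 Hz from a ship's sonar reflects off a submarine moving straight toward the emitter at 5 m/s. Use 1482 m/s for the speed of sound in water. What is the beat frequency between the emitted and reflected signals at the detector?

105 Hz

At the submarine (a moving observer), f₁ = f₀ · (v + u)/v = 15468 × 1487/1482 ≈ 15520.2 Hz.
The reflection then acts as a moving source: f₂ = f₁ · v/(v − u) ≈ 15572.7 Hz.
Equivalently f₂ = f₀ · (v + u)/(v − u).
Beat frequency: |f₂ − f₀| = 2u·f₀/(v − u) = 2 × 5 × 15468/1477 ≈ 105 Hz.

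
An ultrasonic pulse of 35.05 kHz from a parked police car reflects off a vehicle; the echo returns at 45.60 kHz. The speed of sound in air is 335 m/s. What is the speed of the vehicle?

44 m/s

Double Doppler shift off a moving reflector: f₂ = f₀ · (v + u)/(v − u) (u > 0 toward emitter).
Rearranging, u = v · (f₂ − f₀)/(f₂ + f₀) = 335 × 10.55/80.65 ≈ 44 m/s.
So the vehicle is moving at 44 m/s toward the emitter.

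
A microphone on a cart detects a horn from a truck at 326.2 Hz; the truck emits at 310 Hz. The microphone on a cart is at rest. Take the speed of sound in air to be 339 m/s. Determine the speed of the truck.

f' > f, so the truck is approaching.
f' = f · v/(v − v_s) ⇒ v_s = v · |1 − f/f'|.
v_s = 339 × |1 − 310/326.2| = 339 × 0.04966 ≈ 16.8 m/s.

16.8 m/s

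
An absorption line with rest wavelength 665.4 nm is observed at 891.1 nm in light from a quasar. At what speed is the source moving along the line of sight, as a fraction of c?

0.284c

λ'/λ₀ = 1.3392 > 1 (redshift), so the source is receding.
λ'/λ₀ = √((1 + β)/(1 − β)) for a receding source ⇒ β = (r² − 1)/(r² + 1) with r = λ'/λ₀.
β = (1.7934 − 1)/(1.7934 + 1) ≈ 0.284.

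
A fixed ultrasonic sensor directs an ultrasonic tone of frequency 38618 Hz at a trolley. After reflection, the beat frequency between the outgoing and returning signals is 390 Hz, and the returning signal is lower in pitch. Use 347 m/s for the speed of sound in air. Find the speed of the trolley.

1.76 m/s

Double Doppler shift off a moving reflector: f₂ = f₀ · (v + u)/(v − u) (u > 0 toward emitter).
Returning signal is lower, so f₂ = f₀ − Δf = 38618 − 390 = 38228 Hz.
Rearranging, u = v · (f₂ − f₀)/(f₂ + f₀) = 347 × -390/76846 ≈ -1.76 m/s.
So the trolley is moving at 1.76 m/s away from the emitter.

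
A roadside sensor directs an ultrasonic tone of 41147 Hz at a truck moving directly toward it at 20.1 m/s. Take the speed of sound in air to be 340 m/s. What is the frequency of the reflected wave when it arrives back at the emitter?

At the truck (a moving observer), f₁ = f₀ · (v + u)/v = 41147 × 360.1/340 ≈ 43580 Hz.
On reflection it acts as a source moving toward the stationary detector: f₂ = f₁ · v/(v − u) = 43580 × 340/319.9 ≈ 46318 Hz.

46318 Hz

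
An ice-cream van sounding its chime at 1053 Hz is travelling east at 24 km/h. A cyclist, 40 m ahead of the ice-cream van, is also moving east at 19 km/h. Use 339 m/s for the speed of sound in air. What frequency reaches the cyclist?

1057 Hz

24 km/h = 6.667 m/s; 19 km/h = 5.278 m/s.
The cyclist is ahead, so the ice-cream van is moving toward it while the cyclist is moving away from the ice-cream van.
General Doppler shift: f' = f · (v − v_o)/(v − v_s).
f' = 1053 × (339 − 5.278)/(339 − 6.667) = 1053 × 333.72/332.33 ≈ 1057 Hz.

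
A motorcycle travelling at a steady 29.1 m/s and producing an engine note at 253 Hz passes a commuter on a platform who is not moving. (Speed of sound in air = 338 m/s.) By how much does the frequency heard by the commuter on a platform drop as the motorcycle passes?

Approaching: f₁ = f · v/(v − v_s) = 253 × 338/308.9 ≈ 276.8 Hz.
Receding: f₂ = f · v/(v + v_s) = 253 × 338/367.1 ≈ 232.9 Hz.
Drop: f₁ − f₂ = 2f·v·v_s/(v² − v_s²) = 2 × 253 × 338 × 29.1/(338² − 29.1²) ≈ 43.9 Hz.

43.9 Hz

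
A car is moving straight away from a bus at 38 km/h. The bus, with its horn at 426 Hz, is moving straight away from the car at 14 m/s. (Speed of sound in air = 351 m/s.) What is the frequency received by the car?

38 km/h = 10.56 m/s.
With source receding and observer receding, f' = f · (v − v_o)/(v + v_s).
f' = 426 × (351 − 10.56)/(351 + 14) = 426 × 340.44/365 ≈ 397 Hz.

397 Hz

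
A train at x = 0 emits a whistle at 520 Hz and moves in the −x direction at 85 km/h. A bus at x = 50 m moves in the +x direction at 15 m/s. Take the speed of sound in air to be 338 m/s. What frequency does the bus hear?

464 Hz

85 km/h = 23.61 m/s.
The observer lies on the +x side, so the source is heading away from the observer and the observer is heading away from the source.
General Doppler shift: f' = f · (v − v_o)/(v + v_s).
f' = 520 × (338 − 15)/(338 + 23.61) = 520 × 323/361.61 ≈ 464 Hz.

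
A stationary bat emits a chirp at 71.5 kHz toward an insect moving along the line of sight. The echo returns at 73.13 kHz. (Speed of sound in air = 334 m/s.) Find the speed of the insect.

Double Doppler shift off a moving reflector: f₂ = f₀ · (v + u)/(v − u) (u > 0 toward emitter).
Rearranging, u = v · (f₂ − f₀)/(f₂ + f₀) = 334 × 1.63/144.63 ≈ 3.8 m/s.
So the insect is moving at 3.8 m/s toward the emitter.

3.8 m/s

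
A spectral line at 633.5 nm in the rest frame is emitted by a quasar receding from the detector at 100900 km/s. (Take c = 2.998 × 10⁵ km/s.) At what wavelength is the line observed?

β = v/c = 100900/299800 = 0.3366.
Relativistic Doppler for wavelength: λ' = λ₀ · √((1 + β)/(1 − β)).
λ' = 633.5 × √(1.3366/0.6634) = 633.5 × 1.41936 ≈ 899.2 nm.

899.2 nm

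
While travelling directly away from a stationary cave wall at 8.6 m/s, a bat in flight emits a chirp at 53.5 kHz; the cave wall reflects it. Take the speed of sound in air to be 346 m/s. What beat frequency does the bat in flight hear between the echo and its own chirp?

2595 Hz

The cave wall receives the sound from a moving source: f₁ = f₀ · v/(v + v_e) = 53.5 × 346/354.6 ≈ 52.20 kHz.
On the return leg the bat in flight is a moving observer: f₂ = f₁ · (v − v_e)/v = 52.20 × 337.4/346 ≈ 50.90 kHz.
Beat against the emitted tone (with f₀ = 53500 Hz): |f₂ − f₀| = 2v_e·f₀/(v + v_e) = 2 × 8.6 × 53500/354.6 ≈ 2595 Hz.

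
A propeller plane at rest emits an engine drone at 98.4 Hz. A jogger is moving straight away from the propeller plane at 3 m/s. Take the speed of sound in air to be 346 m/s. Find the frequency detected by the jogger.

Moving observer, stationary source: f' = f · (v − v_o)/v.
f' = 98.4 × (346 − 3)/346 = 98.4 × 343/346 ≈ 98 Hz.

98 Hz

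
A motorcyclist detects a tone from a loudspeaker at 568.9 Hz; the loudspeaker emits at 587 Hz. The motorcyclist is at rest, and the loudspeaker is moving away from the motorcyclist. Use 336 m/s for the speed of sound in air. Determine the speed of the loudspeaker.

f' = f · v/(v + v_s) ⇒ v_s = v · |1 − f/f'|.
v_s = 336 × |1 − 587/568.9| = 336 × 0.03182 ≈ 10.7 m/s.

10.7 m/s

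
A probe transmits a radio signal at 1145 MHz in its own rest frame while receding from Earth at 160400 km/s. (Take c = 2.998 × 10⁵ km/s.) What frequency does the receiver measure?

β = v/c = 160400/299800 = 0.5350.
Relativistic Doppler for frequency: f' = f₀ · √((1 − β)/(1 + β)).
f' = 1145 × √(0.4650/1.5350) = 1145 × 0.55037 ≈ 630.2 MHz.

630.2 MHz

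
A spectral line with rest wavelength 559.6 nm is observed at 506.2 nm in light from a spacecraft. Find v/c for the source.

λ'/λ₀ = 0.9046 < 1 (blueshift), so the source is approaching.
λ'/λ₀ = √((1 − β)/(1 + β)) for an approaching source ⇒ β = (1 − r²)/(1 + r²) with r = λ'/λ₀.
β = (1 − 0.8183)/(1 + 0.8183) ≈ 0.100.

0.100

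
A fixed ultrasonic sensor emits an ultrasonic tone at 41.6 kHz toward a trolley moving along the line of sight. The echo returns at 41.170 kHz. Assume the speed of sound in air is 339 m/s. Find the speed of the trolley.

Double Doppler shift off a moving reflector: f₂ = f₀ · (v + u)/(v − u) (u > 0 toward emitter).
Rearranging, u = v · (f₂ − f₀)/(f₂ + f₀) = 339 × -0.430/82.770 ≈ -1.76 m/s.
So the trolley is moving at 1.76 m/s away from the emitter.

1.76 m/s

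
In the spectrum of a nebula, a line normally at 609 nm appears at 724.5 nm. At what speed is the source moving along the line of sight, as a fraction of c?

λ'/λ₀ = 1.1897 > 1 (redshift), so the source is receding.
λ'/λ₀ = √((1 + β)/(1 − β)) for a receding source ⇒ β = (r² − 1)/(r² + 1) with r = λ'/λ₀.
β = (1.4153 − 1)/(1.4153 + 1) ≈ 0.172.

0.172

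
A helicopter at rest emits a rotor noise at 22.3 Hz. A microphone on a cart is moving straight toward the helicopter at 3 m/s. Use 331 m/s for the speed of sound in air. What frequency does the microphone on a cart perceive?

22.5 Hz

Only the observer moves, toward the source, so f' = f · (v + v_o)/v.
f' = 22.3 × (331 + 3)/331 = 22.3 × 334/331 ≈ 22.5 Hz.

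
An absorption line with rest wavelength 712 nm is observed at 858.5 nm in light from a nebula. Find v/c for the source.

λ'/λ₀ = 1.2058 > 1 (redshift), so the source is receding.
λ'/λ₀ = √((1 + β)/(1 − β)) for a receding source ⇒ β = (r² − 1)/(r² + 1) with r = λ'/λ₀.
β = (1.4539 − 1)/(1.4539 + 1) ≈ 0.185.

0.185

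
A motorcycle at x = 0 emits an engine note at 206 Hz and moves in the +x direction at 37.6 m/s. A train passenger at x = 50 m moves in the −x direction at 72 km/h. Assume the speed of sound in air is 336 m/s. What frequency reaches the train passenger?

246 Hz

72 km/h = 20 m/s.
The observer lies on the +x side, so the source is heading toward the observer and the observer is heading toward the source.
With source approaching and observer approaching, f' = f · (v + v_o)/(v − v_s).
f' = 206 × (336 + 20)/(336 − 37.6) = 206 × 356/298.4 ≈ 246 Hz.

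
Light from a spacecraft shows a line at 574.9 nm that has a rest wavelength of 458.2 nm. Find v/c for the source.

0.223

λ'/λ₀ = 1.2547 > 1 (redshift), so the source is receding.
λ'/λ₀ = √((1 + β)/(1 − β)) for a receding source ⇒ β = (r² − 1)/(r² + 1) with r = λ'/λ₀.
β = (1.5743 − 1)/(1.5743 + 1) ≈ 0.223.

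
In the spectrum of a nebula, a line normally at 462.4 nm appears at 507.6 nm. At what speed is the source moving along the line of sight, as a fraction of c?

λ'/λ₀ = 1.0978 > 1 (redshift), so the source is receding.
λ'/λ₀ = √((1 + β)/(1 − β)) for a receding source ⇒ β = (r² − 1)/(r² + 1) with r = λ'/λ₀.
β = (1.2051 − 1)/(1.2051 + 1) ≈ 0.093.

0.093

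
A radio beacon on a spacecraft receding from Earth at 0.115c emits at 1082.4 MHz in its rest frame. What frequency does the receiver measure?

Relativistic Doppler for frequency: f' = f₀ · √((1 − β)/(1 + β)).
f' = 1082.4 × √(0.8850/1.1150) = 1082.4 × 0.89091 ≈ 964.3 MHz.

964.3 MHz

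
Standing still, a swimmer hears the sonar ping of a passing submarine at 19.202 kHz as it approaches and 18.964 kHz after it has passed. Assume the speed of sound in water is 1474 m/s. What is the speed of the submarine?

9.2 m/s

f₁/f₂ = (v + v_s)/(v − v_s), so v_s = v · (f₁ − f₂)/(f₁ + f₂).
v_s = 1474 × (19.202 − 18.964)/(19.202 + 18.964) = 1474 × 0.238/38.166 ≈ 9.2 m/s.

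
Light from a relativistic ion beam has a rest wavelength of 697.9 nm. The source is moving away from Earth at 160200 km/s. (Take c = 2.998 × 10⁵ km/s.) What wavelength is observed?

β = v/c = 160200/299800 = 0.5344.
Relativistic Doppler for wavelength: λ' = λ₀ · √((1 + β)/(1 − β)).
λ' = 697.9 × √(1.5344/0.4656) = 697.9 × 1.81525 ≈ 1266.9 nm.

1266.9 nm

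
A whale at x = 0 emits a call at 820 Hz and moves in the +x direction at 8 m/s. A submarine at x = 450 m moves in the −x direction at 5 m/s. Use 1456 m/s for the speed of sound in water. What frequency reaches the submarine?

The observer lies on the +x side, so the source is heading toward the observer and the observer is heading toward the source.
Both move, so f' = f · (v + v_o)/(v − v_s).
f' = 820 × (1456 + 5)/(1456 − 8) = 820 × 1461/1448 ≈ 827 Hz.

827 Hz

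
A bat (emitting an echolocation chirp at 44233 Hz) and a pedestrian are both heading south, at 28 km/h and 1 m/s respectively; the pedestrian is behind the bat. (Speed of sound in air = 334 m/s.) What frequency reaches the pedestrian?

28 km/h = 7.778 m/s.
The pedestrian is behind, so the bat is moving away from it while the pedestrian is moving toward the bat.
General Doppler shift: f' = f · (v + v_o)/(v + v_s).
f' = 44233 × (334 + 1)/(334 + 7.778) = 44233 × 335/341.78 ≈ 43356 Hz.

43356 Hz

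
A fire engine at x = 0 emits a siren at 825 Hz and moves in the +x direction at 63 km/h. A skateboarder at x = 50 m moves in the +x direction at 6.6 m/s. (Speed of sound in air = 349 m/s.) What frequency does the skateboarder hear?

852 Hz

63 km/h = 17.5 m/s.
The observer lies on the +x side, so the source is heading toward the observer and the observer is heading away from the source.
General Doppler shift: f' = f · (v − v_o)/(v − v_s).
f' = 825 × (349 − 6.6)/(349 − 17.5) = 825 × 342.4/331.5 ≈ 852 Hz.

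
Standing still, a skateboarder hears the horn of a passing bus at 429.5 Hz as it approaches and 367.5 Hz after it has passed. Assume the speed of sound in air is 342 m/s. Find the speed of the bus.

27 m/s

f₁/f₂ = (v + v_s)/(v − v_s), so v_s = v · (f₁ − f₂)/(f₁ + f₂).
v_s = 342 × (429.5 − 367.5)/(429.5 + 367.5) = 342 × 62.0/797.0 ≈ 27 m/s.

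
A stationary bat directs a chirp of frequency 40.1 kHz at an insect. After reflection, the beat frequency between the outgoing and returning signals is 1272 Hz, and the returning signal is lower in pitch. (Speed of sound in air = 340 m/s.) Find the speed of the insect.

Double Doppler shift off a moving reflector: f₂ = f₀ · (v + u)/(v − u) (u > 0 toward emitter).
Returning signal is lower, so f₂ = f₀ − Δf = 40100 − 1272 = 38828 Hz.
Rearranging, u = v · (f₂ − f₀)/(f₂ + f₀) = 340 × -1272/78928 ≈ -5.5 m/s.
So the insect is moving at 5.5 m/s away from the emitter.

5.5 m/s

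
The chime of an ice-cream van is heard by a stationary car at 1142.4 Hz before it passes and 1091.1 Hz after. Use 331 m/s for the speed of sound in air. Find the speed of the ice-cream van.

f₁/f₂ = (v + v_s)/(v − v_s), so v_s = v · (f₁ − f₂)/(f₁ + f₂).
v_s = 331 × (1142.4 − 1091.1)/(1142.4 + 1091.1) = 331 × 51.3/2233.5 ≈ 7.6 m/s.

7.6 m/s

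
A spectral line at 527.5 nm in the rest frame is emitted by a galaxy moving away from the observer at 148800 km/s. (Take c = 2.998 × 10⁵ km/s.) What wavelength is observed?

909.2 nm

β = v/c = 148800/299800 = 0.4963.
Relativistic Doppler for wavelength: λ' = λ₀ · √((1 + β)/(1 − β)).
λ' = 527.5 × √(1.4963/0.5037) = 527.5 × 1.72362 ≈ 909.2 nm.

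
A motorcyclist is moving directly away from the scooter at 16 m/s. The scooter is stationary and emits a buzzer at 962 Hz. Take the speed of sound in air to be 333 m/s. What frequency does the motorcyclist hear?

916 Hz

Moving observer, stationary source: f' = f · (v − v_o)/v.
f' = 962 × (333 − 16)/333 = 962 × 317/333 ≈ 916 Hz.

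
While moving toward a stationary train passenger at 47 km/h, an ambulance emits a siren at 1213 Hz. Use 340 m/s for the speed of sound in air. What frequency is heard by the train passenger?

1261 Hz

47 km/h = 13.06 m/s.
Moving source, stationary observer: f' = f · v/(v − v_s) since the source is approaching.
f' = 1213 × 340/(340 − 13.06) = 1213 × 340/326.9 ≈ 1261 Hz.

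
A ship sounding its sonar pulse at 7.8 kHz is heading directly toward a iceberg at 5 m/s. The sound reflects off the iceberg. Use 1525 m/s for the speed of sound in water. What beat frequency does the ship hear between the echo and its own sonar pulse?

The iceberg receives the sound from a moving source: f₁ = f₀ · v/(v − v_e) = 7.8 × 1525/1520 ≈ 7.8257 kHz.
On the return leg the ship is a moving observer: f₂ = f₁ · (v + v_e)/v = 7.8257 × 1530/1525 ≈ 7.8513 kHz.
Equivalently f₂ = f₀ · (v + v_e)/(v − v_e).
Beat against the emitted tone (with f₀ = 7800 Hz): |f₂ − f₀| = 2v_e·f₀/(v − v_e) = 2 × 5 × 7800/1520 ≈ 51.3 Hz.

51.3 Hz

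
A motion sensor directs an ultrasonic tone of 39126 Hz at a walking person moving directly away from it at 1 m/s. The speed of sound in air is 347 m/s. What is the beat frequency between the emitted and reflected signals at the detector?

The walking person first receives the wave as a moving observer: f₁ = f₀ · (v − u)/v = 39126 × (347 − 1)/347 ≈ 39013 Hz.
On reflection it acts as a source moving away from the stationary detector: f₂ = f₁ · v/(v + u) = 39013 × 347/348 ≈ 38901 Hz.
Beat frequency: |f₂ − f₀| = 2u·f₀/(v + u) = 2 × 1 × 39126/348 ≈ 225 Hz.

225 Hz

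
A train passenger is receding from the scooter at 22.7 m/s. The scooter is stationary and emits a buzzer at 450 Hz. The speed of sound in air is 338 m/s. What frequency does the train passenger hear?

420 Hz

Only the observer moves, away from the source, so f' = f · (v − v_o)/v.
f' = 450 × (338 − 22.7)/338 = 450 × 315.3/338 ≈ 420 Hz.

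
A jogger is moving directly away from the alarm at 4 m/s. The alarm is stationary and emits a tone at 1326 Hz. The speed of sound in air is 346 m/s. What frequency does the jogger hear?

1311 Hz

Moving observer, stationary source: f' = f · (v − v_o)/v.
f' = 1326 × (346 − 4)/346 = 1326 × 342/346 ≈ 1311 Hz.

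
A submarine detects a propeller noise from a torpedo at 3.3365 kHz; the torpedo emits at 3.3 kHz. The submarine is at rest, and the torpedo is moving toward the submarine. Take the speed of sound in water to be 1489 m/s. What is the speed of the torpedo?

16.3 m/s

f' = f · v/(v − v_s) ⇒ v_s = v · |1 − f/f'|.
v_s = 1489 × |1 − 3.3/3.3365| = 1489 × 0.01094 ≈ 16.3 m/s.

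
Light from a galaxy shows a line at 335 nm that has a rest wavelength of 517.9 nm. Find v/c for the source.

0.410c

λ'/λ₀ = 0.6468 < 1 (blueshift), so the source is approaching.
λ'/λ₀ = √((1 − β)/(1 + β)) for an approaching source ⇒ β = (1 − r²)/(1 + r²) with r = λ'/λ₀.
β = (1 − 0.4184)/(1 + 0.4184) ≈ 0.410.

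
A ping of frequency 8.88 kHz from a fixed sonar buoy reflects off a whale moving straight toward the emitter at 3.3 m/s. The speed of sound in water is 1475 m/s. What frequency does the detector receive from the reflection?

At the whale (a moving observer), f₁ = f₀ · (v + u)/v = 8.88 × 1478.3/1475 ≈ 8.90 kHz.
The reflection then acts as a moving source: f₂ = f₁ · v/(v − u) ≈ 8.92 kHz.

8.92 kHz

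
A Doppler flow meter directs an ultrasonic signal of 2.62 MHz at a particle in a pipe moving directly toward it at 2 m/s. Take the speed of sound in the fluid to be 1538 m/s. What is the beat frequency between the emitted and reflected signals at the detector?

6823 Hz

The particle in a pipe first receives the wave as a moving observer: f₁ = f₀ · (v + u)/v = 2.62 × (1538 + 2)/1538 ≈ 2.62341 MHz.
On reflection it acts as a source moving toward the stationary detector: f₂ = f₁ · v/(v − u) = 2.62341 × 1538/1536 ≈ 2.62682 MHz.
Equivalently f₂ = f₀ · (v + u)/(v − u).
Beat frequency (with f₀ = 2620000 Hz): |f₂ − f₀| = 2u·f₀/(v − u) = 2 × 2 × 2620000/1536 ≈ 6823 Hz.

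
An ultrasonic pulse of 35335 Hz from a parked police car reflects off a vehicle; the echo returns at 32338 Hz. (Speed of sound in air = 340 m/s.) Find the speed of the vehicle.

15.1 m/s

Double Doppler shift off a moving reflector: f₂ = f₀ · (v + u)/(v − u) (u > 0 toward emitter).
Rearranging, u = v · (f₂ − f₀)/(f₂ + f₀) = 340 × -2997/67673 ≈ -15.1 m/s.
So the vehicle is moving at 15.1 m/s away from the emitter.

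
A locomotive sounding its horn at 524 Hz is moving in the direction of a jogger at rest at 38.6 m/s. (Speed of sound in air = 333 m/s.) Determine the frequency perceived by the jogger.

With the source moving toward a stationary observer, f' = f · v/(v − v_s).
f' = 524 × 333/(333 − 38.6) = 524 × 333/294.4 ≈ 593 Hz.

593 Hz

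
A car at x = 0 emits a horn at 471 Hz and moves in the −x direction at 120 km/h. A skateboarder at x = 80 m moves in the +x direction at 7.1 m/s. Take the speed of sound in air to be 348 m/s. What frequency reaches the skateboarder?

120 km/h = 33.33 m/s.
The observer lies on the +x side, so the source is heading away from the observer and the observer is heading away from the source.
General Doppler shift: f' = f · (v − v_o)/(v + v_s).
f' = 471 × (348 − 7.1)/(348 + 33.33) = 471 × 340.9/381.33 ≈ 421 Hz.

421 Hz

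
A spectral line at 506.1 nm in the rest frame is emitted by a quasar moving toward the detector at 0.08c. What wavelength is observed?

467.1 nm

Relativistic Doppler for wavelength: λ' = λ₀ · √((1 − β)/(1 + β)).
λ' = 506.1 × √(0.9200/1.0800) = 506.1 × 0.92296 ≈ 467.1 nm.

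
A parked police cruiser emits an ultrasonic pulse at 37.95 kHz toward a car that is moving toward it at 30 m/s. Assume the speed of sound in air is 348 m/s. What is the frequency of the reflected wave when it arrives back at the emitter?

The car first receives the wave as a moving observer: f₁ = f₀ · (v + u)/v = 37.95 × (348 + 30)/348 ≈ 41.2 kHz.
On reflection it acts as a source moving toward the stationary detector: f₂ = f₁ · v/(v − u) = 41.2 × 348/318 ≈ 45.1 kHz.

45.1 kHz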